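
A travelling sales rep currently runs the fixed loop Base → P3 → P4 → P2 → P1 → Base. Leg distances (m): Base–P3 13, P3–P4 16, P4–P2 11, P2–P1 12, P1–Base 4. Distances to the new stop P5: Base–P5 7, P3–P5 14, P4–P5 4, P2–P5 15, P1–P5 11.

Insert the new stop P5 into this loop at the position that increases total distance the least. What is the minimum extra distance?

Insertion cost between consecutive stops i–j is d(i,P5) + d(P5,j) − d(i,j):
  between Base and P3: 7 + 14 − 13 = 8
  between P3 and P4: 14 + 4 − 16 = 2
  between P4 and P2: 4 + 15 − 11 = 8
  between P2 and P1: 15 + 11 − 12 = 14
  between P1 and Base: 11 + 7 − 4 = 14
Cheapest insertion is between P3 and P4, adding 2.
New total = 56 + 2 = 58.

Minimum extra distance: 2 m, inserting P5 between P3 and P4.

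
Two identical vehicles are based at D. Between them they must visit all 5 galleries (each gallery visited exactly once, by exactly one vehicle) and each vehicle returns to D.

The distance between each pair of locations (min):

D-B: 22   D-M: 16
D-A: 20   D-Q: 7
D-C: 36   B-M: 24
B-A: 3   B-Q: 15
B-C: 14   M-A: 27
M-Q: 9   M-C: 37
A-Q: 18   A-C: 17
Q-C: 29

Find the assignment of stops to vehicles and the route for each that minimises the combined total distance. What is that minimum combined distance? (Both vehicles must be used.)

There are 2^4 − 1 = 15 ways to divide the 5 stops into two non-empty groups. For each, the best each vehicle can do is its own shortest tour through its group:
  {B} + {M, A, Q, C}: 44 + 90 = 134
  {M} + {B, A, Q, C}: 32 + 73 = 105
  {B, M} + {A, Q, C}: 62 + 73 = 135
  {A} + {B, M, Q, C}: 40 + 89 = 129
  {B, A} + {M, Q, C}: 45 + 89 = 134
  {M, A} + {B, Q, C}: 63 + 72 = 135
  … (15 splits in total)
  {Q} + {B, M, A, C}: 14 + 90 = 104  ← best
Best: vehicle 1 D → Q → D = 14; vehicle 2 D → M → C → B → A → D = 90; combined 104.

104 min — the smallest possible combined total.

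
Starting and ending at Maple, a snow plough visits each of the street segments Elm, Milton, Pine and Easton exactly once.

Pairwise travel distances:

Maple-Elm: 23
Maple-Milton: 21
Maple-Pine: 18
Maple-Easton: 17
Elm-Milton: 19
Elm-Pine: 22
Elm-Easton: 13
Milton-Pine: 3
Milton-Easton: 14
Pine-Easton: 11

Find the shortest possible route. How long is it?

70 — the shortest possible round trip.

With 4 stops there are 4!/2 = 12 distinct round trips (a route and its reverse cost the same).
Maple - Elm - Milton - Pine - Easton - Maple: 23+19+3+11+17 = 73
Maple - Elm - Milton - Easton - Pine - Maple: 23+19+14+11+18 = 85
Maple - Elm - Pine - Milton - Easton - Maple: 23+22+3+14+17 = 79
Maple - Elm - Pine - Easton - Milton - Maple: 23+22+11+14+21 = 91
Maple - Elm - Easton - Milton - Pine - Maple: 23+13+14+3+18 = 71
Maple - Elm - Easton - Pine - Milton - Maple: 23+13+11+3+21 = 71
Maple - Milton - Elm - Pine - Easton - Maple: 21+19+22+11+17 = 90
Maple - Milton - Elm - Easton - Pine - Maple: 21+19+13+11+18 = 82
Maple - Milton - Pine - Elm - Easton - Maple: 21+3+22+13+17 = 76
Maple - Milton - Easton - Elm - Pine - Maple: 21+14+13+22+18 = 88
Maple - Pine - Elm - Milton - Easton - Maple: 18+22+19+14+17 = 90
Maple - Pine - Milton - Elm - Easton - Maple: 18+3+19+13+17 = 70
The minimum is 70.
One optimal route: Maple → Pine → Milton → Elm → Easton → Maple (or its reverse).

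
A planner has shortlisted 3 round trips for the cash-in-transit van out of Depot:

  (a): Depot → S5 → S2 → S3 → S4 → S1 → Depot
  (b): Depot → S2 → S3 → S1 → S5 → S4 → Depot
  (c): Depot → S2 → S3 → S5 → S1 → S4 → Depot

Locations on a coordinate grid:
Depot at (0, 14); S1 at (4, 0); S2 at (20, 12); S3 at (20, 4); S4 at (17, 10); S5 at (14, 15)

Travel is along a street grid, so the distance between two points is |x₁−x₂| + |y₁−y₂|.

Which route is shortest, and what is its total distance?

(a): 15 + 9 + 8 + 9 + 23 + 18 = 82
(b): 22 + 8 + 20 + 25 + 8 + 21 = 104
(c): 22 + 8 + 17 + 25 + 23 + 21 = 116

Shortest is (a), total 82.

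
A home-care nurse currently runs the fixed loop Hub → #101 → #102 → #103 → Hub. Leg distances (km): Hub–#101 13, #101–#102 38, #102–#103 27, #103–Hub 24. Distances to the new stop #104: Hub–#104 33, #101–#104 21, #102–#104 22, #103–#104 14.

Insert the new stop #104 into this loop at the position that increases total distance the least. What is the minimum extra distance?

Adding 5 km by placing #104 on the #101–#102 leg.

Insertion cost between consecutive stops i–j is d(i,#104) + d(#104,j) − d(i,j):
  between Hub and #101: 33 + 21 − 13 = 41
  between #101 and #102: 21 + 22 − 38 = 5
  between #102 and #103: 22 + 14 − 27 = 9
  between #103 and Hub: 14 + 33 − 24 = 23
Cheapest insertion is between #101 and #102, adding 5.
New total = 102 + 5 = 107.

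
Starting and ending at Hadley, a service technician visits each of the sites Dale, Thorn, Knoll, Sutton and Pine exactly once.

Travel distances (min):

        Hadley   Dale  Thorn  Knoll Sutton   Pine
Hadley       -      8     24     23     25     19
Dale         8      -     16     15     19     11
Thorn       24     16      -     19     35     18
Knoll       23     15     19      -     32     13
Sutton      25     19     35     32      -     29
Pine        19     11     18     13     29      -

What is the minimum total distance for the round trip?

Minimum total distance: 110 min.

With 5 stops there are 5!/2 = 60 distinct round trips (a route and its reverse cost the same).
Hadley-Dale-Thorn-Knoll-Sutton-Pine-Hadley: 8+16+19+32+29+19 = 123
Hadley-Dale-Thorn-Knoll-Pine-Sutton-Hadley: 8+16+19+13+29+25 = 110
Hadley-Dale-Thorn-Sutton-Knoll-Pine-Hadley: 8+16+35+32+13+19 = 123
Hadley-Dale-Thorn-Sutton-Pine-Knoll-Hadley: 8+16+35+29+13+23 = 124
Hadley-Dale-Thorn-Pine-Knoll-Sutton-Hadley: 8+16+18+13+32+25 = 112
Hadley-Dale-Thorn-Pine-Sutton-Knoll-Hadley: 8+16+18+29+32+23 = 126
Hadley-Dale-Knoll-Thorn-Sutton-Pine-Hadley: 8+15+19+35+29+19 = 125
Hadley-Dale-Knoll-Thorn-Pine-Sutton-Hadley: 8+15+19+18+29+25 = 114
Hadley-Dale-Knoll-Sutton-Thorn-Pine-Hadley: 8+15+32+35+18+19 = 127
Hadley-Dale-Knoll-Sutton-Pine-Thorn-Hadley: 8+15+32+29+18+24 = 126
Hadley-Dale-Knoll-Pine-Thorn-Sutton-Hadley: 8+15+13+18+35+25 = 114
Hadley-Dale-Knoll-Pine-Sutton-Thorn-Hadley: 8+15+13+29+35+24 = 124
Hadley-Dale-Sutton-Thorn-Knoll-Pine-Hadley: 8+19+35+19+13+19 = 113
Hadley-Dale-Sutton-Thorn-Pine-Knoll-Hadley: 8+19+35+18+13+23 = 116
… (46 more)
The minimum is 110.
One optimal route: Hadley → Dale → Thorn → Knoll → Pine → Sutton → Hadley (or its reverse).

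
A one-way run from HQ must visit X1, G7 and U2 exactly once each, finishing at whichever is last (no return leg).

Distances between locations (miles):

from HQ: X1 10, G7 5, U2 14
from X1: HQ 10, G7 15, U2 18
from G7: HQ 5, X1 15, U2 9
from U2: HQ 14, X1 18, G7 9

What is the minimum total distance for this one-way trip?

Shortest open route: 32 miles.

There are 3! = 6 possible orderings.
HQ→X1→G7→U2: 10+15+9 = 34
HQ→X1→U2→G7: 10+18+9 = 37
HQ→G7→X1→U2: 5+15+18 = 38
HQ→G7→U2→X1: 5+9+18 = 32
HQ→U2→X1→G7: 14+18+15 = 47
HQ→U2→G7→X1: 14+9+15 = 38
The minimum is 32.
One shortest path: HQ → G7 → U2 → X1.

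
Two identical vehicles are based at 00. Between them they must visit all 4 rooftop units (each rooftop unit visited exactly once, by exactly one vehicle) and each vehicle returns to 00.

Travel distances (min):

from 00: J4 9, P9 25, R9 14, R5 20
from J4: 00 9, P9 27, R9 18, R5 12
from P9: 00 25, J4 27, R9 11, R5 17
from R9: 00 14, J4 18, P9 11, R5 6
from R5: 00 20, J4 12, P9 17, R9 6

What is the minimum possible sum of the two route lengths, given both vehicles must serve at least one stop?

There are 2^3 − 1 = 7 ways to divide the 4 stops into two non-empty groups. For each, the best each vehicle can do is its own shortest tour through its group:
  {J4} + {P9, R9, R5}: 18 + 62 = 80
  {P9} + {J4, R9, R5}: 50 + 41 = 91
  {J4, P9} + {R9, R5}: 61 + 40 = 101
  {R9} + {J4, P9, R5}: 28 + 63 = 91
  {J4, R9} + {P9, R5}: 41 + 62 = 103
  {P9, R9} + {J4, R5}: 50 + 41 = 91
  … (7 splits in total)
Best: vehicle 1 00 → J4 → 00 = 18; vehicle 2 00 → P9 → R9 → R5 → 00 = 62; combined 80.

Minimum combined distance: 80 min.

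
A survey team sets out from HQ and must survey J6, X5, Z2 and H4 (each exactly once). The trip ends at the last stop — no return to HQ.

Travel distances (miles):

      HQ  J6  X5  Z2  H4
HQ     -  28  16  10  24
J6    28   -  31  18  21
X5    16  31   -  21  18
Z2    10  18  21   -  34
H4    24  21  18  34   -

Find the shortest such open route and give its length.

There are 4! = 24 possible orderings.
HQ - J6 - X5 - Z2 - H4: 28+31+21+34 = 114
HQ - J6 - X5 - H4 - Z2: 28+31+18+34 = 111
HQ - J6 - Z2 - X5 - H4: 28+18+21+18 = 85
HQ - J6 - Z2 - H4 - X5: 28+18+34+18 = 98
HQ - J6 - H4 - X5 - Z2: 28+21+18+21 = 88
HQ - J6 - H4 - Z2 - X5: 28+21+34+21 = 104
HQ - X5 - J6 - Z2 - H4: 16+31+18+34 = 99
HQ - X5 - J6 - H4 - Z2: 16+31+21+34 = 102
HQ - X5 - Z2 - J6 - H4: 16+21+18+21 = 76
HQ - X5 - Z2 - H4 - J6: 16+21+34+21 = 92
HQ - X5 - H4 - J6 - Z2: 16+18+21+18 = 73
HQ - X5 - H4 - Z2 - J6: 16+18+34+18 = 86
HQ - Z2 - J6 - X5 - H4: 10+18+31+18 = 77
HQ - Z2 - J6 - H4 - X5: 10+18+21+18 = 67
… (10 more)
The minimum is 67.
One shortest path: HQ → Z2 → J6 → H4 → X5.

67 miles — the minimum one-way total.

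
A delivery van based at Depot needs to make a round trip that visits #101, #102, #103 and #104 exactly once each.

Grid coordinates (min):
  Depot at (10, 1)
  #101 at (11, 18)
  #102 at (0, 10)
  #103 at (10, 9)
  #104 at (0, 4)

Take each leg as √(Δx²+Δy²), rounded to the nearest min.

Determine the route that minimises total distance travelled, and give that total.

47 min — the shortest possible round trip.

There are 12 distinct closed tours to check (reversals are equivalent).
Depot - #101 - #102 - #103 - #104 - Depot: 17+14+10+11+10 = 62
Depot - #101 - #102 - #104 - #103 - Depot: 17+14+6+11+8 = 56
Depot - #101 - #103 - #102 - #104 - Depot: 17+9+10+6+10 = 52
Depot - #101 - #103 - #104 - #102 - Depot: 17+9+11+6+13 = 56
Depot - #101 - #104 - #102 - #103 - Depot: 17+18+6+10+8 = 59
Depot - #101 - #104 - #103 - #102 - Depot: 17+18+11+10+13 = 69
Depot - #102 - #101 - #103 - #104 - Depot: 13+14+9+11+10 = 57
Depot - #102 - #101 - #104 - #103 - Depot: 13+14+18+11+8 = 64
Depot - #102 - #103 - #101 - #104 - Depot: 13+10+9+18+10 = 60
Depot - #102 - #104 - #101 - #103 - Depot: 13+6+18+9+8 = 54
Depot - #103 - #101 - #102 - #104 - Depot: 8+9+14+6+10 = 47
Depot - #103 - #102 - #101 - #104 - Depot: 8+10+14+18+10 = 60
The minimum is 47.
One optimal route: Depot → #103 → #101 → #102 → #104 → Depot (or its reverse).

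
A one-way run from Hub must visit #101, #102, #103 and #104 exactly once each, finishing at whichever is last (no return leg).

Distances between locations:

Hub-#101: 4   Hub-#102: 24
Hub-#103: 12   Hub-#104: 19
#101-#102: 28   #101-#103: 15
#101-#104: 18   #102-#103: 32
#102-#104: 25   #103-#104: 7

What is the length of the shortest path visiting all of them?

Minimum one-way distance = 51.

There are 4! = 24 possible orderings.
Hub → #101 → #102 → #103 → #104: 4+28+32+7 = 71
Hub → #101 → #102 → #104 → #103: 4+28+25+7 = 64
Hub → #101 → #103 → #102 → #104: 4+15+32+25 = 76
Hub → #101 → #103 → #104 → #102: 4+15+7+25 = 51
Hub → #101 → #104 → #102 → #103: 4+18+25+32 = 79
Hub → #101 → #104 → #103 → #102: 4+18+7+32 = 61
Hub → #102 → #101 → #103 → #104: 24+28+15+7 = 74
Hub → #102 → #101 → #104 → #103: 24+28+18+7 = 77
Hub → #102 → #103 → #101 → #104: 24+32+15+18 = 89
Hub → #102 → #103 → #104 → #101: 24+32+7+18 = 81
Hub → #102 → #104 → #101 → #103: 24+25+18+15 = 82
Hub → #102 → #104 → #103 → #101: 24+25+7+15 = 71
Hub → #103 → #101 → #102 → #104: 12+15+28+25 = 80
Hub → #103 → #101 → #104 → #102: 12+15+18+25 = 70
… (10 more)
The minimum is 51.
One shortest path: Hub → #101 → #103 → #104 → #102.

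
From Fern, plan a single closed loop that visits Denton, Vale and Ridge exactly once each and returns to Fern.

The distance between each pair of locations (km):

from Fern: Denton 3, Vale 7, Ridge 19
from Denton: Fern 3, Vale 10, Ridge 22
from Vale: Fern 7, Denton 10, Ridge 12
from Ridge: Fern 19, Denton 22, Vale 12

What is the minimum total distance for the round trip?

44 km — the shortest possible round trip.

With 3 stops there are 3!/2 = 3 distinct round trips (a route and its reverse cost the same).
Fern - Denton - Vale - Ridge - Fern: 3+10+12+19 = 44
Fern - Denton - Ridge - Vale - Fern: 3+22+12+7 = 44
Fern - Vale - Denton - Ridge - Fern: 7+10+22+19 = 58
The minimum is 44.
One optimal route: Fern → Denton → Vale → Ridge → Fern (or its reverse).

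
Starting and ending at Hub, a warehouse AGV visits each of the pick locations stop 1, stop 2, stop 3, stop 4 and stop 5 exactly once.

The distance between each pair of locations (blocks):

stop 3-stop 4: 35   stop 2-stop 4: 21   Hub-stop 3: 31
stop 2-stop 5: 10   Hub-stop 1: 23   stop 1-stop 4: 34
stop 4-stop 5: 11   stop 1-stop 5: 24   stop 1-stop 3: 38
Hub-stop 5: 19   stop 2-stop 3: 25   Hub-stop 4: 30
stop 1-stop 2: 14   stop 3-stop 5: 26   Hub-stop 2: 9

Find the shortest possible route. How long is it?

Minimum total distance: 124 blocks.

With 5 stops there are 5!/2 = 60 distinct round trips (a route and its reverse cost the same).
Hub - stop 1 - stop 2 - stop 3 - stop 4 - stop 5 - Hub: 23+14+25+35+11+19 = 127
Hub - stop 1 - stop 2 - stop 3 - stop 5 - stop 4 - Hub: 23+14+25+26+11+30 = 129
Hub - stop 1 - stop 2 - stop 4 - stop 3 - stop 5 - Hub: 23+14+21+35+26+19 = 138
Hub - stop 1 - stop 2 - stop 4 - stop 5 - stop 3 - Hub: 23+14+21+11+26+31 = 126
Hub - stop 1 - stop 2 - stop 5 - stop 3 - stop 4 - Hub: 23+14+10+26+35+30 = 138
Hub - stop 1 - stop 2 - stop 5 - stop 4 - stop 3 - Hub: 23+14+10+11+35+31 = 124
Hub - stop 1 - stop 3 - stop 2 - stop 4 - stop 5 - Hub: 23+38+25+21+11+19 = 137
Hub - stop 1 - stop 3 - stop 2 - stop 5 - stop 4 - Hub: 23+38+25+10+11+30 = 137
Hub - stop 1 - stop 3 - stop 4 - stop 2 - stop 5 - Hub: 23+38+35+21+10+19 = 146
Hub - stop 1 - stop 3 - stop 4 - stop 5 - stop 2 - Hub: 23+38+35+11+10+9 = 126
Hub - stop 1 - stop 3 - stop 5 - stop 2 - stop 4 - Hub: 23+38+26+10+21+30 = 148
Hub - stop 1 - stop 3 - stop 5 - stop 4 - stop 2 - Hub: 23+38+26+11+21+9 = 128
Hub - stop 1 - stop 4 - stop 2 - stop 3 - stop 5 - Hub: 23+34+21+25+26+19 = 148
Hub - stop 1 - stop 4 - stop 2 - stop 5 - stop 3 - Hub: 23+34+21+10+26+31 = 145
… (46 more)
The minimum is 124.
One optimal route: Hub → stop 1 → stop 2 → stop 5 → stop 4 → stop 3 → Hub (or its reverse).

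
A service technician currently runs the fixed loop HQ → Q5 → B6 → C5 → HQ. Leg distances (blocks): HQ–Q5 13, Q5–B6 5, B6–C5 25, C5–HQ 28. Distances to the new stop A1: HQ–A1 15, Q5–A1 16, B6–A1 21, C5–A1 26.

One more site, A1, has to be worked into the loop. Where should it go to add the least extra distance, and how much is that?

Minimum extra distance: 13 blocks, inserting A1 between C5 and HQ.

Insertion cost between consecutive stops i–j is d(i,A1) + d(A1,j) − d(i,j):
  between HQ and Q5: 15 + 16 − 13 = 18
  between Q5 and B6: 16 + 21 − 5 = 32
  between B6 and C5: 21 + 26 − 25 = 22
  between C5 and HQ: 26 + 15 − 28 = 13
Cheapest insertion is between C5 and HQ, adding 13.
New total = 71 + 13 = 84.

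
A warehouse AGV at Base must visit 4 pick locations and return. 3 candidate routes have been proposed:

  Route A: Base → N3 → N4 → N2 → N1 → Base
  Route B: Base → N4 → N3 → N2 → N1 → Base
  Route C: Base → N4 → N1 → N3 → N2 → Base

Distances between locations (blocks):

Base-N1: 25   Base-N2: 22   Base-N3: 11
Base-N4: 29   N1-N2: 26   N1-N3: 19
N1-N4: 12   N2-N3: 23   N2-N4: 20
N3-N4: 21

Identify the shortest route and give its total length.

103 blocks — Route A is the shortest.

Route A: 11 + 21 + 20 + 26 + 25 = 103
Route B: 29 + 21 + 23 + 26 + 25 = 124
Route C: 29 + 12 + 19 + 23 + 22 = 105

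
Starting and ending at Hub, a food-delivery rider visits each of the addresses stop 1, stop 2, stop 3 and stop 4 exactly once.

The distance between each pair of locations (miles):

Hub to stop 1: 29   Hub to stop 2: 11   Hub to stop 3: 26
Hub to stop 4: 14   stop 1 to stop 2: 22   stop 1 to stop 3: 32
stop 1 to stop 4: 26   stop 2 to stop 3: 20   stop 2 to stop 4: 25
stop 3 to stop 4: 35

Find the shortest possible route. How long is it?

Minimum total distance: 103 miles.

Hub→stop 1→stop 2→stop 3→stop 4→Hub: 29+22+20+35+14 = 120
Hub→stop 1→stop 2→stop 4→stop 3→Hub: 29+22+25+35+26 = 137
Hub→stop 1→stop 3→stop 2→stop 4→Hub: 29+32+20+25+14 = 120
Hub→stop 1→stop 3→stop 4→stop 2→Hub: 29+32+35+25+11 = 132
Hub→stop 1→stop 4→stop 2→stop 3→Hub: 29+26+25+20+26 = 126
Hub→stop 1→stop 4→stop 3→stop 2→Hub: 29+26+35+20+11 = 121
Hub→stop 2→stop 1→stop 3→stop 4→Hub: 11+22+32+35+14 = 114
Hub→stop 2→stop 1→stop 4→stop 3→Hub: 11+22+26+35+26 = 120
Hub→stop 2→stop 3→stop 1→stop 4→Hub: 11+20+32+26+14 = 103
Hub→stop 2→stop 4→stop 1→stop 3→Hub: 11+25+26+32+26 = 120
Hub→stop 3→stop 1→stop 2→stop 4→Hub: 26+32+22+25+14 = 119
Hub→stop 3→stop 2→stop 1→stop 4→Hub: 26+20+22+26+14 = 108
The minimum is 103.
One optimal route: Hub → stop 2 → stop 3 → stop 1 → stop 4 → Hub (or its reverse).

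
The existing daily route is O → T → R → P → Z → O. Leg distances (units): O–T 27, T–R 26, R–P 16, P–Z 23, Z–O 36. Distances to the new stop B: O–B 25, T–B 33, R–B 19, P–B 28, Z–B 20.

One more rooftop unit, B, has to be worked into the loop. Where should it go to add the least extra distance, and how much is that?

Insertion cost between consecutive stops i–j is d(i,B) + d(B,j) − d(i,j):
  between O and T: 25 + 33 − 27 = 31
  between T and R: 33 + 19 − 26 = 26
  between R and P: 19 + 28 − 16 = 31
  between P and Z: 28 + 20 − 23 = 25
  between Z and O: 20 + 25 − 36 = 9
Cheapest insertion is between Z and O, adding 9.
New total = 128 + 9 = 137.

Adding 9 by placing B on the Z–O leg.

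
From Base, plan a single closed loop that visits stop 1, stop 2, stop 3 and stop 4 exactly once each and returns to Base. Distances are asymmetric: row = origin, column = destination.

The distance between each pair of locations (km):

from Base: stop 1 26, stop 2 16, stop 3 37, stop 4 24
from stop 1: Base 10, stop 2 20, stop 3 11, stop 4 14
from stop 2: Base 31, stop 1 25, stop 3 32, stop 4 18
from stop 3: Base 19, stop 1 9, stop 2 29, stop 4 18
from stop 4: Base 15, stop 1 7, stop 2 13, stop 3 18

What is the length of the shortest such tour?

Base → stop 1 → stop 2 → stop 3 → stop 4 → Base: 26+20+32+18+15 = 111
Base → stop 1 → stop 2 → stop 4 → stop 3 → Base: 26+20+18+18+19 = 101
Base → stop 1 → stop 3 → stop 2 → stop 4 → Base: 26+11+29+18+15 = 99
Base → stop 1 → stop 3 → stop 4 → stop 2 → Base: 26+11+18+13+31 = 99
Base → stop 1 → stop 4 → stop 2 → stop 3 → Base: 26+14+13+32+19 = 104
Base → stop 1 → stop 4 → stop 3 → stop 2 → Base: 26+14+18+29+31 = 118
Base → stop 2 → stop 1 → stop 3 → stop 4 → Base: 16+25+11+18+15 = 85
Base → stop 2 → stop 1 → stop 4 → stop 3 → Base: 16+25+14+18+19 = 92
Base → stop 2 → stop 3 → stop 1 → stop 4 → Base: 16+32+9+14+15 = 86
Base → stop 2 → stop 3 → stop 4 → stop 1 → Base: 16+32+18+7+10 = 83
Base → stop 2 → stop 4 → stop 1 → stop 3 → Base: 16+18+7+11+19 = 71
Base → stop 2 → stop 4 → stop 3 → stop 1 → Base: 16+18+18+9+10 = 71
Base → stop 3 → stop 1 → stop 2 → stop 4 → Base: 37+9+20+18+15 = 99
Base → stop 3 → stop 1 → stop 4 → stop 2 → Base: 37+9+14+13+31 = 104
… (10 more)
The minimum is 71.
One optimal route: Base → stop 2 → stop 4 → stop 1 → stop 3 → Base.

Minimum total distance: 71 km.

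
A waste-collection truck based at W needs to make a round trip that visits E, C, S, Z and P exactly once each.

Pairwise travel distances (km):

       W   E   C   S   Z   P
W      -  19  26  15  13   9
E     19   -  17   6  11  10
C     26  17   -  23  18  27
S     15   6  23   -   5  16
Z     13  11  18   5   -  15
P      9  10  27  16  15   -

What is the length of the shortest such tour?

W → E → C → S → Z → P → W: 19+17+23+5+15+9 = 88
W → E → C → S → P → Z → W: 19+17+23+16+15+13 = 103
W → E → C → Z → S → P → W: 19+17+18+5+16+9 = 84
W → E → C → Z → P → S → W: 19+17+18+15+16+15 = 100
W → E → C → P → S → Z → W: 19+17+27+16+5+13 = 97
W → E → C → P → Z → S → W: 19+17+27+15+5+15 = 98
W → E → S → C → Z → P → W: 19+6+23+18+15+9 = 90
W → E → S → C → P → Z → W: 19+6+23+27+15+13 = 103
W → E → S → Z → C → P → W: 19+6+5+18+27+9 = 84
W → E → S → Z → P → C → W: 19+6+5+15+27+26 = 98
W → E → S → P → C → Z → W: 19+6+16+27+18+13 = 99
W → E → S → P → Z → C → W: 19+6+16+15+18+26 = 100
W → E → Z → C → S → P → W: 19+11+18+23+16+9 = 96
W → E → Z → C → P → S → W: 19+11+18+27+16+15 = 106
… (46 more)
W → C → Z → S → E → P → W: 26+18+5+6+10+9 = 74  ← best
The minimum is 74.
One optimal route: W → C → Z → S → E → P → W (or its reverse).

Minimum total distance: 74 km.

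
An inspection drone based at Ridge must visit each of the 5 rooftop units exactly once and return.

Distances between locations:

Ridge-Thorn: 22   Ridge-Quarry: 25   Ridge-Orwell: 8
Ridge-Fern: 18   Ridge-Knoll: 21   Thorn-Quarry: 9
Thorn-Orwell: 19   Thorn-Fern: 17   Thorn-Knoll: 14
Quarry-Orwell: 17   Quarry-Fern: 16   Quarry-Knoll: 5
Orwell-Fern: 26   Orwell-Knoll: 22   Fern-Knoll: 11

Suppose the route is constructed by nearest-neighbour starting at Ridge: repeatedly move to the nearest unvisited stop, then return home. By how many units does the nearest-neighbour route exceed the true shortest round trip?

The nearest-neighbour route is 10 longer than optimal.

From Ridge: Orwell=8, Fern=18, Knoll=21, Thorn=22, Quarry=25 → choose Orwell (8).
From Orwell: Quarry=17, Thorn=19, Knoll=22, Fern=26 → choose Quarry (17).
From Quarry: Knoll=5, Thorn=9, Fern=16 → choose Knoll (5).
From Knoll: Fern=11, Thorn=14 → choose Fern (11).
From Fern: Thorn=17 → choose Thorn (17).
NN route Ridge → Orwell → Quarry → Knoll → Fern → Thorn → Ridge costs 80.
Optimal: Ridge → Orwell → Thorn → Quarry → Knoll → Fern → Ridge costs 70 (by enumerating all 60 distinct tours).
Excess = 80 − 70 = 10.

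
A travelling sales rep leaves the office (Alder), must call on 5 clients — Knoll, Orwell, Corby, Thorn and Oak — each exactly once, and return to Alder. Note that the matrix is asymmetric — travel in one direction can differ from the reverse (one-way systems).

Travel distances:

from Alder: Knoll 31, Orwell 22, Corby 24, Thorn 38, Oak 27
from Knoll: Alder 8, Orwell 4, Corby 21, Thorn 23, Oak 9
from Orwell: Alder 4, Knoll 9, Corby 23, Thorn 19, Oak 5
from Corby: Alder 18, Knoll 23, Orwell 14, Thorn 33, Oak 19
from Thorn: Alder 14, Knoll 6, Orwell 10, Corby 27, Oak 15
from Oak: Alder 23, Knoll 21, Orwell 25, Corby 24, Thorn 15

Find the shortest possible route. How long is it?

Alder-Knoll-Orwell-Corby-Thorn-Oak-Alder: 31+4+23+33+15+23 = 129
Alder-Knoll-Orwell-Corby-Oak-Thorn-Alder: 31+4+23+19+15+14 = 106
Alder-Knoll-Orwell-Thorn-Corby-Oak-Alder: 31+4+19+27+19+23 = 123
Alder-Knoll-Orwell-Thorn-Oak-Corby-Alder: 31+4+19+15+24+18 = 111
Alder-Knoll-Orwell-Oak-Corby-Thorn-Alder: 31+4+5+24+33+14 = 111
Alder-Knoll-Orwell-Oak-Thorn-Corby-Alder: 31+4+5+15+27+18 = 100
Alder-Knoll-Corby-Orwell-Thorn-Oak-Alder: 31+21+14+19+15+23 = 123
Alder-Knoll-Corby-Orwell-Oak-Thorn-Alder: 31+21+14+5+15+14 = 100
Alder-Knoll-Corby-Thorn-Orwell-Oak-Alder: 31+21+33+10+5+23 = 123
Alder-Knoll-Corby-Thorn-Oak-Orwell-Alder: 31+21+33+15+25+4 = 129
Alder-Knoll-Corby-Oak-Orwell-Thorn-Alder: 31+21+19+25+19+14 = 129
Alder-Knoll-Corby-Oak-Thorn-Orwell-Alder: 31+21+19+15+10+4 = 100
Alder-Knoll-Thorn-Orwell-Corby-Oak-Alder: 31+23+10+23+19+23 = 129
Alder-Knoll-Thorn-Orwell-Oak-Corby-Alder: 31+23+10+5+24+18 = 111
… (106 more)
Alder-Corby-Orwell-Oak-Thorn-Knoll-Alder: 24+14+5+15+6+8 = 72  ← best
The minimum is 72.
One optimal route: Alder → Corby → Orwell → Oak → Thorn → Knoll → Alder.

Minimum total distance: 72.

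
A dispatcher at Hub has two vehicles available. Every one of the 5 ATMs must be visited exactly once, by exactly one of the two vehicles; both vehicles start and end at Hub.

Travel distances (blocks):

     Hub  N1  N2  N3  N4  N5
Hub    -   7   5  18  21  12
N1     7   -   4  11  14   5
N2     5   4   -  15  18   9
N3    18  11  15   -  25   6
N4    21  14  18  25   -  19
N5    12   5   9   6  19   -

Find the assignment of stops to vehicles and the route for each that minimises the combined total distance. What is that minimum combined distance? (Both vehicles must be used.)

Check every non-empty split of the stops between the two vehicles; for each half take its own optimal tour:
  {N1} + {N2, N3, N4, N5}: 14 + 66 = 80
  {N2} + {N1, N3, N4, N5}: 10 + 64 = 74
  {N1, N2} + {N3, N4, N5}: 16 + 64 = 80
  {N3} + {N1, N2, N4, N5}: 36 + 54 = 90
  {N1, N3} + {N2, N4, N5}: 36 + 54 = 90
  {N2, N3} + {N1, N4, N5}: 38 + 52 = 90
  … (15 splits in total)
Best: vehicle 1 Hub → N2 → Hub = 10; vehicle 2 Hub → N1 → N3 → N5 → N4 → Hub = 64; combined 74.

74 blocks — the smallest possible combined total.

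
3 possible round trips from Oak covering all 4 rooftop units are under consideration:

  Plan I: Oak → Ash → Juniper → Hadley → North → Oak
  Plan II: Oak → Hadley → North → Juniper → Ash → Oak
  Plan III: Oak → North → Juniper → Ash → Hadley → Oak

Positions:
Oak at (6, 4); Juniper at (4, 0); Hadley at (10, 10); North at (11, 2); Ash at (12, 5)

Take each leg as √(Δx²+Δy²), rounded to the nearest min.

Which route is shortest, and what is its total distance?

Plan I: 6 + 9 + 12 + 8 + 5 = 40
Plan II: 7 + 8 + 7 + 9 + 6 = 37
Plan III: 5 + 7 + 9 + 5 + 7 = 33

Shortest is Plan III, total 33 min.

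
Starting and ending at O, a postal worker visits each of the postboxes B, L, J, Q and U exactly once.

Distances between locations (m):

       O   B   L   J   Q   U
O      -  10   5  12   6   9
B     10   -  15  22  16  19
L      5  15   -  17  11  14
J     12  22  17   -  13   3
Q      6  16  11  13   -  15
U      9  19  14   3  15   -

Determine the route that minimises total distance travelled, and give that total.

There are 60 distinct closed tours to check (reversals are equivalent).
O→B→L→J→Q→U→O: 10+15+17+13+15+9 = 79
O→B→L→J→U→Q→O: 10+15+17+3+15+6 = 66
O→B→L→Q→J→U→O: 10+15+11+13+3+9 = 61
O→B→L→Q→U→J→O: 10+15+11+15+3+12 = 66
O→B→L→U→J→Q→O: 10+15+14+3+13+6 = 61
O→B→L→U→Q→J→O: 10+15+14+15+13+12 = 79
O→B→J→L→Q→U→O: 10+22+17+11+15+9 = 84
O→B→J→L→U→Q→O: 10+22+17+14+15+6 = 84
O→B→J→Q→L→U→O: 10+22+13+11+14+9 = 79
O→B→J→Q→U→L→O: 10+22+13+15+14+5 = 79
O→B→J→U→L→Q→O: 10+22+3+14+11+6 = 66
O→B→J→U→Q→L→O: 10+22+3+15+11+5 = 66
O→B→Q→L→J→U→O: 10+16+11+17+3+9 = 66
O→B→Q→L→U→J→O: 10+16+11+14+3+12 = 66
… (46 more)
The minimum is 61.
One optimal route: O → B → L → Q → J → U → O (or its reverse).

Shortest round trip = 61 m.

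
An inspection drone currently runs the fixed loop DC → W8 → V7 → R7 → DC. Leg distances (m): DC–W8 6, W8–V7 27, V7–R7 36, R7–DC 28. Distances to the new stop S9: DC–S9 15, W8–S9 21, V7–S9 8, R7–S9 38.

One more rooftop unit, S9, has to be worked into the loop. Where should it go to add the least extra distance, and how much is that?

Adding 2 m by placing S9 on the W8–V7 leg.

Insertion cost between consecutive stops i–j is d(i,S9) + d(S9,j) − d(i,j):
  between DC and W8: 15 + 21 − 6 = 30
  between W8 and V7: 21 + 8 − 27 = 2
  between V7 and R7: 8 + 38 − 36 = 10
  between R7 and DC: 38 + 15 − 28 = 25
Cheapest insertion is between W8 and V7, adding 2.
New total = 97 + 2 = 99.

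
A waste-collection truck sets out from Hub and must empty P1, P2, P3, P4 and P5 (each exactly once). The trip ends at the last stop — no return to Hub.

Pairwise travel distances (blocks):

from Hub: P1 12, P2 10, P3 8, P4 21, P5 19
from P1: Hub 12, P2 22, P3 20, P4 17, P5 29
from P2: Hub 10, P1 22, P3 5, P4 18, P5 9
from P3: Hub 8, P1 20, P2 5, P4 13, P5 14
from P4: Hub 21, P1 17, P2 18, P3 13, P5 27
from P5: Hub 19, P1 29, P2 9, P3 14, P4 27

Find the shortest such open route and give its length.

There are 5! = 120 possible orderings.
Hub → P1 → P2 → P3 → P4 → P5: 12+22+5+13+27 = 79
Hub → P1 → P2 → P3 → P5 → P4: 12+22+5+14+27 = 80
Hub → P1 → P2 → P4 → P3 → P5: 12+22+18+13+14 = 79
Hub → P1 → P2 → P4 → P5 → P3: 12+22+18+27+14 = 93
Hub → P1 → P2 → P5 → P3 → P4: 12+22+9+14+13 = 70
Hub → P1 → P2 → P5 → P4 → P3: 12+22+9+27+13 = 83
Hub → P1 → P3 → P2 → P4 → P5: 12+20+5+18+27 = 82
Hub → P1 → P3 → P2 → P5 → P4: 12+20+5+9+27 = 73
Hub → P1 → P3 → P4 → P2 → P5: 12+20+13+18+9 = 72
Hub → P1 → P3 → P4 → P5 → P2: 12+20+13+27+9 = 81
Hub → P1 → P3 → P5 → P2 → P4: 12+20+14+9+18 = 73
Hub → P1 → P3 → P5 → P4 → P2: 12+20+14+27+18 = 91
Hub → P1 → P4 → P2 → P3 → P5: 12+17+18+5+14 = 66
Hub → P1 → P4 → P2 → P5 → P3: 12+17+18+9+14 = 70
… (106 more)
Hub → P1 → P4 → P3 → P2 → P5: 12+17+13+5+9 = 56  ← best
The minimum is 56.
One shortest path: Hub → P1 → P4 → P3 → P2 → P5.

56 blocks — the minimum one-way total.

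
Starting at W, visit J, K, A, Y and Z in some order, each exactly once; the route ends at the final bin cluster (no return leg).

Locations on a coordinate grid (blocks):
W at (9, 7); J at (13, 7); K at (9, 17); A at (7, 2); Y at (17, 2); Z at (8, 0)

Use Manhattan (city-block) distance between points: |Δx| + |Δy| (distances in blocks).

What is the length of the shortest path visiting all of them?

There are 5! = 120 possible orderings.
W - J - K - A - Y - Z: 4+14+17+10+11 = 56
W - J - K - A - Z - Y: 4+14+17+3+11 = 49
W - J - K - Y - A - Z: 4+14+23+10+3 = 54
W - J - K - Y - Z - A: 4+14+23+11+3 = 55
W - J - K - Z - A - Y: 4+14+18+3+10 = 49
W - J - K - Z - Y - A: 4+14+18+11+10 = 57
W - J - A - K - Y - Z: 4+11+17+23+11 = 66
W - J - A - K - Z - Y: 4+11+17+18+11 = 61
W - J - A - Y - K - Z: 4+11+10+23+18 = 66
W - J - A - Y - Z - K: 4+11+10+11+18 = 54
W - J - A - Z - K - Y: 4+11+3+18+23 = 59
W - J - A - Z - Y - K: 4+11+3+11+23 = 52
W - J - Y - K - A - Z: 4+9+23+17+3 = 56
W - J - Y - K - Z - A: 4+9+23+18+3 = 57
… (106 more)
W - J - Y - A - Z - K: 4+9+10+3+18 = 44  ← best
The minimum is 44.
One shortest path: W → J → Y → A → Z → K.

Shortest open route: 44 blocks.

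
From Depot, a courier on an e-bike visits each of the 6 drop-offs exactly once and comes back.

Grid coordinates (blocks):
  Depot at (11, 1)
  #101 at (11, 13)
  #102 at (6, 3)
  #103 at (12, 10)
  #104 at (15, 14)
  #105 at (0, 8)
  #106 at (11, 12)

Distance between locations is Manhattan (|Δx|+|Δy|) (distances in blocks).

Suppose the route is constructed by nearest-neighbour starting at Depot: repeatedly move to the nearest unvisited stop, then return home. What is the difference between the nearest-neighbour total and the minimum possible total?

Depot: #102=7, #103=10, #106=11, #101=12, #104=17, #105=18 ⇒ #102
#102: #105=11, #103=13, #106=14, #101=15, #104=20 ⇒ #105
#105: #103=14, #106=15, #101=16, #104=21 ⇒ #103
#103: #106=3, #101=4, #104=7 ⇒ #106
#106: #101=1, #104=6 ⇒ #101
#101: #104=5 ⇒ #104
NN route Depot → #102 → #105 → #103 → #106 → #101 → #104 → Depot costs 58.
Optimal: Depot → #102 → #105 → #103 → #104 → #101 → #106 → Depot costs 56 (by enumerating all 360 distinct tours).
Excess = 58 − 56 = 2.

The nearest-neighbour route is 2 blocks longer than optimal.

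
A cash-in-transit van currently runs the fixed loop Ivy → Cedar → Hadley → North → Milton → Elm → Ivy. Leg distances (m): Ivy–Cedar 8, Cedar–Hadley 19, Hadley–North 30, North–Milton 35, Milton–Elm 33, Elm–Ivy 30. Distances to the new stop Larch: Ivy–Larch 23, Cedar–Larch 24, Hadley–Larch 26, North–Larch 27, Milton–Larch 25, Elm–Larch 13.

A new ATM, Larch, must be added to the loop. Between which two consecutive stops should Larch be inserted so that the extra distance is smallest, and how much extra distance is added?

Adding 5 m by placing Larch on the Milton–Elm leg.

Insertion cost between consecutive stops i–j is d(i,Larch) + d(Larch,j) − d(i,j):
  between Ivy and Cedar: 23 + 24 − 8 = 39
  between Cedar and Hadley: 24 + 26 − 19 = 31
  between Hadley and North: 26 + 27 − 30 = 23
  between North and Milton: 27 + 25 − 35 = 17
  between Milton and Elm: 25 + 13 − 33 = 5
  between Elm and Ivy: 13 + 23 − 30 = 6
Cheapest insertion is between Milton and Elm, adding 5.
New total = 155 + 5 = 160.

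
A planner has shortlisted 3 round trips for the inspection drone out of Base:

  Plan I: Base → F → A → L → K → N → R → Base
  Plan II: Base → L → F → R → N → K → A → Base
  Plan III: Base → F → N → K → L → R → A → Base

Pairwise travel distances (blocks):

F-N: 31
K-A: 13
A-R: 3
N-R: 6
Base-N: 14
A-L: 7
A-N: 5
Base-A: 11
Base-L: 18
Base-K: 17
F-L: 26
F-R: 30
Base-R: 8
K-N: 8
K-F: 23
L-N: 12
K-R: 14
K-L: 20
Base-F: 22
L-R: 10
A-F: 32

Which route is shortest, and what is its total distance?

Plan I: 22 + 32 + 7 + 20 + 8 + 6 + 8 = 103
Plan II: 18 + 26 + 30 + 6 + 8 + 13 + 11 = 112
Plan III: 22 + 31 + 8 + 20 + 10 + 3 + 11 = 105

103 blocks — Plan I is the shortest.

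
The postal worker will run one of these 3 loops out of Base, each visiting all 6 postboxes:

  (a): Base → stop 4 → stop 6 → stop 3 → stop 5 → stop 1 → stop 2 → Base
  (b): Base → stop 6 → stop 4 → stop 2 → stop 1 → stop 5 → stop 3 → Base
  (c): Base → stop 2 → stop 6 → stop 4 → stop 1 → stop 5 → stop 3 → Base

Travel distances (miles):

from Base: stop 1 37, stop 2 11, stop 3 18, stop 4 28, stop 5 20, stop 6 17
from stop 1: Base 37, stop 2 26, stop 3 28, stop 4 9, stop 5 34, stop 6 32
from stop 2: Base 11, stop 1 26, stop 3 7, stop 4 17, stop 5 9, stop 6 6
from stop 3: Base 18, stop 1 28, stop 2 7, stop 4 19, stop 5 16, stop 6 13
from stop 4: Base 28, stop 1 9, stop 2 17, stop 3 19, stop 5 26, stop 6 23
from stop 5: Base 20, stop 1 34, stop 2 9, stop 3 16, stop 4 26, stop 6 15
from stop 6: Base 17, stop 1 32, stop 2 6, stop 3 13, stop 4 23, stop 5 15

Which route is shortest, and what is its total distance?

117 miles — (c) is the shortest.

(a): 28 + 23 + 13 + 16 + 34 + 26 + 11 = 151
(b): 17 + 23 + 17 + 26 + 34 + 16 + 18 = 151
(c): 11 + 6 + 23 + 9 + 34 + 16 + 18 = 117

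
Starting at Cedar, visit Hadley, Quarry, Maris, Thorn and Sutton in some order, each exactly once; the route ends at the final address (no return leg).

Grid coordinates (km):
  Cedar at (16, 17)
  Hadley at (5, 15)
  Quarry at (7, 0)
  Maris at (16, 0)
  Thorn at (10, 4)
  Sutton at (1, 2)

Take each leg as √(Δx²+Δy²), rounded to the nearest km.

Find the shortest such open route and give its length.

There are 5! = 120 possible orderings.
Cedar→Hadley→Quarry→Maris→Thorn→Sutton: 11+15+9+7+9 = 51
Cedar→Hadley→Quarry→Maris→Sutton→Thorn: 11+15+9+15+9 = 59
Cedar→Hadley→Quarry→Thorn→Maris→Sutton: 11+15+5+7+15 = 53
Cedar→Hadley→Quarry→Thorn→Sutton→Maris: 11+15+5+9+15 = 55
Cedar→Hadley→Quarry→Sutton→Maris→Thorn: 11+15+6+15+7 = 54
Cedar→Hadley→Quarry→Sutton→Thorn→Maris: 11+15+6+9+7 = 48
Cedar→Hadley→Maris→Quarry→Thorn→Sutton: 11+19+9+5+9 = 53
Cedar→Hadley→Maris→Quarry→Sutton→Thorn: 11+19+9+6+9 = 54
Cedar→Hadley→Maris→Thorn→Quarry→Sutton: 11+19+7+5+6 = 48
Cedar→Hadley→Maris→Thorn→Sutton→Quarry: 11+19+7+9+6 = 52
Cedar→Hadley→Maris→Sutton→Quarry→Thorn: 11+19+15+6+5 = 56
Cedar→Hadley→Maris→Sutton→Thorn→Quarry: 11+19+15+9+5 = 59
Cedar→Hadley→Thorn→Quarry→Maris→Sutton: 11+12+5+9+15 = 52
Cedar→Hadley→Thorn→Quarry→Sutton→Maris: 11+12+5+6+15 = 49
… (106 more)
Cedar→Hadley→Sutton→Quarry→Thorn→Maris: 11+14+6+5+7 = 43  ← best
The minimum is 43.
One shortest path: Cedar → Hadley → Sutton → Quarry → Thorn → Maris.

Shortest open route: 43 km.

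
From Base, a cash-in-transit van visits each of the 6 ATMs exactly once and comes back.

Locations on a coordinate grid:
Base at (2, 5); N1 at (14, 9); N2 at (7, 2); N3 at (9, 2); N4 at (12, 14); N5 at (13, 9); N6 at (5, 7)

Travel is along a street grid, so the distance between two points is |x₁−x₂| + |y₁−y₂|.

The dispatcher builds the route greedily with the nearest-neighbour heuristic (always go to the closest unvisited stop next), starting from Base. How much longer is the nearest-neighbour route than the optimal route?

4 longer than the optimal tour.

From Base: N6=5, N2=8, N3=10, N5=15, N1=16, N4=19 → choose N6 (5).
From N6: N2=7, N3=9, N5=10, N1=11, N4=14 → choose N2 (7).
From N2: N3=2, N5=13, N1=14, N4=17 → choose N3 (2).
From N3: N5=11, N1=12, N4=15 → choose N5 (11).
From N5: N1=1, N4=6 → choose N1 (1).
From N1: N4=7 → choose N4 (7).
NN route Base → N6 → N2 → N3 → N5 → N1 → N4 → Base costs 52.
Optimal: Base → N2 → N3 → N1 → N5 → N4 → N6 → Base costs 48 (by enumerating all 360 distinct tours).
Excess = 52 − 48 = 4.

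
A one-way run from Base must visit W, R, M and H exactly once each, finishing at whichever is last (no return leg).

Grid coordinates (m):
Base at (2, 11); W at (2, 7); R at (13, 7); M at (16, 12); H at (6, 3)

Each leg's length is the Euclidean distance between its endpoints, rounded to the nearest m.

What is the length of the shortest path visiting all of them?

There are 4! = 24 possible orderings.
Base→W→R→M→H: 4+11+6+13 = 34
Base→W→R→H→M: 4+11+8+13 = 36
Base→W→M→R→H: 4+15+6+8 = 33
Base→W→M→H→R: 4+15+13+8 = 40
Base→W→H→R→M: 4+6+8+6 = 24
Base→W→H→M→R: 4+6+13+6 = 29
Base→R→W→M→H: 12+11+15+13 = 51
Base→R→W→H→M: 12+11+6+13 = 42
Base→R→M→W→H: 12+6+15+6 = 39
Base→R→M→H→W: 12+6+13+6 = 37
Base→R→H→W→M: 12+8+6+15 = 41
Base→R→H→M→W: 12+8+13+15 = 48
Base→M→W→R→H: 14+15+11+8 = 48
Base→M→W→H→R: 14+15+6+8 = 43
… (10 more)
The minimum is 24.
One shortest path: Base → W → H → R → M.

24 m — the minimum one-way total.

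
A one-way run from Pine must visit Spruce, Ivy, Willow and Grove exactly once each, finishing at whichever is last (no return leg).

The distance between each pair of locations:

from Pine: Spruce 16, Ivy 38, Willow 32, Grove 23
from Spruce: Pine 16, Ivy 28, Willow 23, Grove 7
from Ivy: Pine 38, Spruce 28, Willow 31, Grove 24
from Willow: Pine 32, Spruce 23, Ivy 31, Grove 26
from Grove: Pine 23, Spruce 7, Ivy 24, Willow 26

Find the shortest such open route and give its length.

There are 4! = 24 possible orderings.
Pine → Spruce → Ivy → Willow → Grove: 16+28+31+26 = 101
Pine → Spruce → Ivy → Grove → Willow: 16+28+24+26 = 94
Pine → Spruce → Willow → Ivy → Grove: 16+23+31+24 = 94
Pine → Spruce → Willow → Grove → Ivy: 16+23+26+24 = 89
Pine → Spruce → Grove → Ivy → Willow: 16+7+24+31 = 78
Pine → Spruce → Grove → Willow → Ivy: 16+7+26+31 = 80
Pine → Ivy → Spruce → Willow → Grove: 38+28+23+26 = 115
Pine → Ivy → Spruce → Grove → Willow: 38+28+7+26 = 99
Pine → Ivy → Willow → Spruce → Grove: 38+31+23+7 = 99
Pine → Ivy → Willow → Grove → Spruce: 38+31+26+7 = 102
Pine → Ivy → Grove → Spruce → Willow: 38+24+7+23 = 92
Pine → Ivy → Grove → Willow → Spruce: 38+24+26+23 = 111
Pine → Willow → Spruce → Ivy → Grove: 32+23+28+24 = 107
Pine → Willow → Spruce → Grove → Ivy: 32+23+7+24 = 86
… (10 more)
The minimum is 78.
One shortest path: Pine → Spruce → Grove → Ivy → Willow.

Minimum one-way distance = 78.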